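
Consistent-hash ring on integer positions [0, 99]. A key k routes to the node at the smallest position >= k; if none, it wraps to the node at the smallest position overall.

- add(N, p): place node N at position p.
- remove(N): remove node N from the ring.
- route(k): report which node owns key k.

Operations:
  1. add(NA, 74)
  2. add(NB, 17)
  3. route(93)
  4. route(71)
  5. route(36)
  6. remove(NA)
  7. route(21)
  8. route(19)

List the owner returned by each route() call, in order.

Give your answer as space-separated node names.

Answer: NB NA NA NB NB

Derivation:
Op 1: add NA@74 -> ring=[74:NA]
Op 2: add NB@17 -> ring=[17:NB,74:NA]
Op 3: route key 93: none >= 93, wrap to smallest pos 17 -> NB
Op 4: route key 71: smallest pos >= 71 is 74 -> NA
Op 5: route key 36: smallest pos >= 36 is 74 -> NA
Op 6: remove NA -> ring=[17:NB]
Op 7: route key 21: none >= 21, wrap to smallest pos 17 -> NB
Op 8: route key 19: none >= 19, wrap to smallest pos 17 -> NB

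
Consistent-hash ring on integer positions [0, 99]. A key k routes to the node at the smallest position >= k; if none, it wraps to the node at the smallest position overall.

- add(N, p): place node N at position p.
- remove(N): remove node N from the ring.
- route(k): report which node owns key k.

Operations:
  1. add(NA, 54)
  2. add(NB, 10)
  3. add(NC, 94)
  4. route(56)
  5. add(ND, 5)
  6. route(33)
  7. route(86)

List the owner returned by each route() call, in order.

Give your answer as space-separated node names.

Answer: NC NA NC

Derivation:
Op 1: add NA@54 -> ring=[54:NA]
Op 2: add NB@10 -> ring=[10:NB,54:NA]
Op 3: add NC@94 -> ring=[10:NB,54:NA,94:NC]
Op 4: route key 56: smallest pos >= 56 is 94 -> NC
Op 5: add ND@5 -> ring=[5:ND,10:NB,54:NA,94:NC]
Op 6: route key 33: smallest pos >= 33 is 54 -> NA
Op 7: route key 86: smallest pos >= 86 is 94 -> NC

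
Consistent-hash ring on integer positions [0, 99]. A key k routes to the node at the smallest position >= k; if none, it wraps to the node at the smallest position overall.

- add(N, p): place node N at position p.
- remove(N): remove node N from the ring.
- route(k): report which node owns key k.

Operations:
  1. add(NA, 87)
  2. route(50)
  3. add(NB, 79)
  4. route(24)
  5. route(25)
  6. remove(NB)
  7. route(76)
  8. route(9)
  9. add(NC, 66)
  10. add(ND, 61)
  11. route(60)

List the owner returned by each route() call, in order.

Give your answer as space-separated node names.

Answer: NA NB NB NA NA ND

Derivation:
Op 1: add NA@87 -> ring=[87:NA]
Op 2: route key 50: smallest pos >= 50 is 87 -> NA
Op 3: add NB@79 -> ring=[79:NB,87:NA]
Op 4: route key 24: smallest pos >= 24 is 79 -> NB
Op 5: route key 25: smallest pos >= 25 is 79 -> NB
Op 6: remove NB -> ring=[87:NA]
Op 7: route key 76: smallest pos >= 76 is 87 -> NA
Op 8: route key 9: smallest pos >= 9 is 87 -> NA
Op 9: add NC@66 -> ring=[66:NC,87:NA]
Op 10: add ND@61 -> ring=[61:ND,66:NC,87:NA]
Op 11: route key 60: smallest pos >= 60 is 61 -> ND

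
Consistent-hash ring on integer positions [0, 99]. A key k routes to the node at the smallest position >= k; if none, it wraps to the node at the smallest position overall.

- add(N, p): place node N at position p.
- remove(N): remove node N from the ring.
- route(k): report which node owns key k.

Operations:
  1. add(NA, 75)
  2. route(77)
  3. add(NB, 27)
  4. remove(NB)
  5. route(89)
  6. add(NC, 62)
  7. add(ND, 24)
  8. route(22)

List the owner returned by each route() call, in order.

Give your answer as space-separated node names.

Answer: NA NA ND

Derivation:
Op 1: add NA@75 -> ring=[75:NA]
Op 2: route key 77: none >= 77, wrap to smallest pos 75 -> NA
Op 3: add NB@27 -> ring=[27:NB,75:NA]
Op 4: remove NB -> ring=[75:NA]
Op 5: route key 89: none >= 89, wrap to smallest pos 75 -> NA
Op 6: add NC@62 -> ring=[62:NC,75:NA]
Op 7: add ND@24 -> ring=[24:ND,62:NC,75:NA]
Op 8: route key 22: smallest pos >= 22 is 24 -> ND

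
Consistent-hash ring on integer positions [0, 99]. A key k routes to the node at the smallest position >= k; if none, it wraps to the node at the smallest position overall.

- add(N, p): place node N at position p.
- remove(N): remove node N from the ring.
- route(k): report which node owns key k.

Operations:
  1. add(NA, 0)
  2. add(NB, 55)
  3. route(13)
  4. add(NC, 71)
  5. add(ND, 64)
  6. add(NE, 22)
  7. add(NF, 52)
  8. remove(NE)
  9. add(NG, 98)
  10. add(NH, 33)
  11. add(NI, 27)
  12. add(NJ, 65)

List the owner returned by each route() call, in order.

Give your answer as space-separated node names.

Op 1: add NA@0 -> ring=[0:NA]
Op 2: add NB@55 -> ring=[0:NA,55:NB]
Op 3: route key 13: smallest pos >= 13 is 55 -> NB
Op 4: add NC@71 -> ring=[0:NA,55:NB,71:NC]
Op 5: add ND@64 -> ring=[0:NA,55:NB,64:ND,71:NC]
Op 6: add NE@22 -> ring=[0:NA,22:NE,55:NB,64:ND,71:NC]
Op 7: add NF@52 -> ring=[0:NA,22:NE,52:NF,55:NB,64:ND,71:NC]
Op 8: remove NE -> ring=[0:NA,52:NF,55:NB,64:ND,71:NC]
Op 9: add NG@98 -> ring=[0:NA,52:NF,55:NB,64:ND,71:NC,98:NG]
Op 10: add NH@33 -> ring=[0:NA,33:NH,52:NF,55:NB,64:ND,71:NC,98:NG]
Op 11: add NI@27 -> ring=[0:NA,27:NI,33:NH,52:NF,55:NB,64:ND,71:NC,98:NG]
Op 12: add NJ@65 -> ring=[0:NA,27:NI,33:NH,52:NF,55:NB,64:ND,65:NJ,71:NC,98:NG]

Answer: NB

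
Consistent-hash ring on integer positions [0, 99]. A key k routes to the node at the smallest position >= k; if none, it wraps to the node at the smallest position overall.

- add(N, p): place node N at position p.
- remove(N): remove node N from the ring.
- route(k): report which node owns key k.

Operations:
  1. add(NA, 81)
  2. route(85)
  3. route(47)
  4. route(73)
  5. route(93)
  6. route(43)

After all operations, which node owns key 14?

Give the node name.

Answer: NA

Derivation:
Op 1: add NA@81 -> ring=[81:NA]
Op 2: route key 85: none >= 85, wrap to smallest pos 81 -> NA
Op 3: route key 47: smallest pos >= 47 is 81 -> NA
Op 4: route key 73: smallest pos >= 73 is 81 -> NA
Op 5: route key 93: none >= 93, wrap to smallest pos 81 -> NA
Op 6: route key 43: smallest pos >= 43 is 81 -> NA
Final route key 14: smallest pos >= 14 is 81 -> NA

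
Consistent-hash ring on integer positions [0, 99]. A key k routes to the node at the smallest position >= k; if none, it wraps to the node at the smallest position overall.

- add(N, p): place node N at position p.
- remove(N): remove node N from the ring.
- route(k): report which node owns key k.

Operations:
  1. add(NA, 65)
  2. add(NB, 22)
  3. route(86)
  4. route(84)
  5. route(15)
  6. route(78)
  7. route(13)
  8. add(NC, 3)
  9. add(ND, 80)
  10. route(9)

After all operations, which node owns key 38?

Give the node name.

Op 1: add NA@65 -> ring=[65:NA]
Op 2: add NB@22 -> ring=[22:NB,65:NA]
Op 3: route key 86: none >= 86, wrap to smallest pos 22 -> NB
Op 4: route key 84: none >= 84, wrap to smallest pos 22 -> NB
Op 5: route key 15: smallest pos >= 15 is 22 -> NB
Op 6: route key 78: none >= 78, wrap to smallest pos 22 -> NB
Op 7: route key 13: smallest pos >= 13 is 22 -> NB
Op 8: add NC@3 -> ring=[3:NC,22:NB,65:NA]
Op 9: add ND@80 -> ring=[3:NC,22:NB,65:NA,80:ND]
Op 10: route key 9: smallest pos >= 9 is 22 -> NB
Final route key 38: smallest pos >= 38 is 65 -> NA

Answer: NA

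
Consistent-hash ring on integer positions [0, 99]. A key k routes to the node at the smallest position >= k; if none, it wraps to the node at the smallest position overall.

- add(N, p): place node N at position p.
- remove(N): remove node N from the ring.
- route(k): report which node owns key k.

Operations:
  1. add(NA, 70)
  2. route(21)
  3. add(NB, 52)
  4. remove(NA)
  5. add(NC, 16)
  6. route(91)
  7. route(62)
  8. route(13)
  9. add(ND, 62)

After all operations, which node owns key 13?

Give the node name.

Answer: NC

Derivation:
Op 1: add NA@70 -> ring=[70:NA]
Op 2: route key 21: smallest pos >= 21 is 70 -> NA
Op 3: add NB@52 -> ring=[52:NB,70:NA]
Op 4: remove NA -> ring=[52:NB]
Op 5: add NC@16 -> ring=[16:NC,52:NB]
Op 6: route key 91: none >= 91, wrap to smallest pos 16 -> NC
Op 7: route key 62: none >= 62, wrap to smallest pos 16 -> NC
Op 8: route key 13: smallest pos >= 13 is 16 -> NC
Op 9: add ND@62 -> ring=[16:NC,52:NB,62:ND]
Final route key 13: smallest pos >= 13 is 16 -> NC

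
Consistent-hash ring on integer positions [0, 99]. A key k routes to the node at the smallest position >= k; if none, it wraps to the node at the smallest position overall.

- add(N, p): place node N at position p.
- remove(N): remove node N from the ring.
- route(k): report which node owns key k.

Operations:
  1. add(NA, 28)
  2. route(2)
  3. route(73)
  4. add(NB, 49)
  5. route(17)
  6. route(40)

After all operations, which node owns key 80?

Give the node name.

Op 1: add NA@28 -> ring=[28:NA]
Op 2: route key 2: smallest pos >= 2 is 28 -> NA
Op 3: route key 73: none >= 73, wrap to smallest pos 28 -> NA
Op 4: add NB@49 -> ring=[28:NA,49:NB]
Op 5: route key 17: smallest pos >= 17 is 28 -> NA
Op 6: route key 40: smallest pos >= 40 is 49 -> NB
Final route key 80: none >= 80, wrap to smallest pos 28 -> NA

Answer: NA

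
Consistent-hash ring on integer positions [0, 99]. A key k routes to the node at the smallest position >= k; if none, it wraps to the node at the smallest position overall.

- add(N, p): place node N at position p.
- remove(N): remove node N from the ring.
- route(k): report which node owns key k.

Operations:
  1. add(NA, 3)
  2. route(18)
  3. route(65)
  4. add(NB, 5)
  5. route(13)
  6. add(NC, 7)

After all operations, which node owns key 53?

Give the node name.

Op 1: add NA@3 -> ring=[3:NA]
Op 2: route key 18: none >= 18, wrap to smallest pos 3 -> NA
Op 3: route key 65: none >= 65, wrap to smallest pos 3 -> NA
Op 4: add NB@5 -> ring=[3:NA,5:NB]
Op 5: route key 13: none >= 13, wrap to smallest pos 3 -> NA
Op 6: add NC@7 -> ring=[3:NA,5:NB,7:NC]
Final route key 53: none >= 53, wrap to smallest pos 3 -> NA

Answer: NA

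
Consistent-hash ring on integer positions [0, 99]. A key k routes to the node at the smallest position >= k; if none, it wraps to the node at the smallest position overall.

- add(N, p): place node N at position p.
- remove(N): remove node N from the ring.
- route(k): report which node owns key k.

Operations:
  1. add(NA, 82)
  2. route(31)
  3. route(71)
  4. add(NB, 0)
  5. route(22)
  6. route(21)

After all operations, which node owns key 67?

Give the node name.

Op 1: add NA@82 -> ring=[82:NA]
Op 2: route key 31: smallest pos >= 31 is 82 -> NA
Op 3: route key 71: smallest pos >= 71 is 82 -> NA
Op 4: add NB@0 -> ring=[0:NB,82:NA]
Op 5: route key 22: smallest pos >= 22 is 82 -> NA
Op 6: route key 21: smallest pos >= 21 is 82 -> NA
Final route key 67: smallest pos >= 67 is 82 -> NA

Answer: NA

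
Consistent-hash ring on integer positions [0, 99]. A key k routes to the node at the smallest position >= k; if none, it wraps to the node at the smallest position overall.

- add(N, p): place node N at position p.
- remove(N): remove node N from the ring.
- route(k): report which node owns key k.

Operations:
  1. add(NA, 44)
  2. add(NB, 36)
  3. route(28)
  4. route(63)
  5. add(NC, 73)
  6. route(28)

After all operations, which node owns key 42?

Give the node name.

Answer: NA

Derivation:
Op 1: add NA@44 -> ring=[44:NA]
Op 2: add NB@36 -> ring=[36:NB,44:NA]
Op 3: route key 28: smallest pos >= 28 is 36 -> NB
Op 4: route key 63: none >= 63, wrap to smallest pos 36 -> NB
Op 5: add NC@73 -> ring=[36:NB,44:NA,73:NC]
Op 6: route key 28: smallest pos >= 28 is 36 -> NB
Final route key 42: smallest pos >= 42 is 44 -> NA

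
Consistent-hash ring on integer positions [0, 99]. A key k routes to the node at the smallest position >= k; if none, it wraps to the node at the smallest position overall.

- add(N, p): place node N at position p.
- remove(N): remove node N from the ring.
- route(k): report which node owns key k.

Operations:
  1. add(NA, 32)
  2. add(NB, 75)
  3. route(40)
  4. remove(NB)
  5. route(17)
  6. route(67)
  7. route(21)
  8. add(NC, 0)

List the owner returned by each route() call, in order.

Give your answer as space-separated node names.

Op 1: add NA@32 -> ring=[32:NA]
Op 2: add NB@75 -> ring=[32:NA,75:NB]
Op 3: route key 40: smallest pos >= 40 is 75 -> NB
Op 4: remove NB -> ring=[32:NA]
Op 5: route key 17: smallest pos >= 17 is 32 -> NA
Op 6: route key 67: none >= 67, wrap to smallest pos 32 -> NA
Op 7: route key 21: smallest pos >= 21 is 32 -> NA
Op 8: add NC@0 -> ring=[0:NC,32:NA]

Answer: NB NA NA NA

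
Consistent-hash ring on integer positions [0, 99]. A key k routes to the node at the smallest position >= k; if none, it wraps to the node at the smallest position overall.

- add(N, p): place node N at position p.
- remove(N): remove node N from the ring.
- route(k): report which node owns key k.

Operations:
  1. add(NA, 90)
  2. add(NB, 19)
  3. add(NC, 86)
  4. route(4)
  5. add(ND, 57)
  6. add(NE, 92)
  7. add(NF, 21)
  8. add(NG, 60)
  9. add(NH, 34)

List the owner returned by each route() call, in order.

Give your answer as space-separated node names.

Op 1: add NA@90 -> ring=[90:NA]
Op 2: add NB@19 -> ring=[19:NB,90:NA]
Op 3: add NC@86 -> ring=[19:NB,86:NC,90:NA]
Op 4: route key 4: smallest pos >= 4 is 19 -> NB
Op 5: add ND@57 -> ring=[19:NB,57:ND,86:NC,90:NA]
Op 6: add NE@92 -> ring=[19:NB,57:ND,86:NC,90:NA,92:NE]
Op 7: add NF@21 -> ring=[19:NB,21:NF,57:ND,86:NC,90:NA,92:NE]
Op 8: add NG@60 -> ring=[19:NB,21:NF,57:ND,60:NG,86:NC,90:NA,92:NE]
Op 9: add NH@34 -> ring=[19:NB,21:NF,34:NH,57:ND,60:NG,86:NC,90:NA,92:NE]

Answer: NB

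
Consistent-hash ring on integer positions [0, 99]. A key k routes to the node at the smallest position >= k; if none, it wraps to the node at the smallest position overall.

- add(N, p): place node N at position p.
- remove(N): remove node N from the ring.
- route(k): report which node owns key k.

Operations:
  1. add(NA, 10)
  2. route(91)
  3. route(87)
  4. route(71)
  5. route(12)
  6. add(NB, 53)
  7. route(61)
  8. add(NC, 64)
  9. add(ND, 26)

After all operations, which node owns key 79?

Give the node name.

Answer: NA

Derivation:
Op 1: add NA@10 -> ring=[10:NA]
Op 2: route key 91: none >= 91, wrap to smallest pos 10 -> NA
Op 3: route key 87: none >= 87, wrap to smallest pos 10 -> NA
Op 4: route key 71: none >= 71, wrap to smallest pos 10 -> NA
Op 5: route key 12: none >= 12, wrap to smallest pos 10 -> NA
Op 6: add NB@53 -> ring=[10:NA,53:NB]
Op 7: route key 61: none >= 61, wrap to smallest pos 10 -> NA
Op 8: add NC@64 -> ring=[10:NA,53:NB,64:NC]
Op 9: add ND@26 -> ring=[10:NA,26:ND,53:NB,64:NC]
Final route key 79: none >= 79, wrap to smallest pos 10 -> NA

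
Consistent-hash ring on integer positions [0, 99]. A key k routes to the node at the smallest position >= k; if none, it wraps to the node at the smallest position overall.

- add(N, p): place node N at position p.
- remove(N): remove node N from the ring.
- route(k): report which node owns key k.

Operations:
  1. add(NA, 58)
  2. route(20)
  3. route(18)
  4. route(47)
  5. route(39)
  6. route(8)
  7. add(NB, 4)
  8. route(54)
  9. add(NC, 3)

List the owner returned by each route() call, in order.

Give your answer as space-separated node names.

Answer: NA NA NA NA NA NA

Derivation:
Op 1: add NA@58 -> ring=[58:NA]
Op 2: route key 20: smallest pos >= 20 is 58 -> NA
Op 3: route key 18: smallest pos >= 18 is 58 -> NA
Op 4: route key 47: smallest pos >= 47 is 58 -> NA
Op 5: route key 39: smallest pos >= 39 is 58 -> NA
Op 6: route key 8: smallest pos >= 8 is 58 -> NA
Op 7: add NB@4 -> ring=[4:NB,58:NA]
Op 8: route key 54: smallest pos >= 54 is 58 -> NA
Op 9: add NC@3 -> ring=[3:NC,4:NB,58:NA]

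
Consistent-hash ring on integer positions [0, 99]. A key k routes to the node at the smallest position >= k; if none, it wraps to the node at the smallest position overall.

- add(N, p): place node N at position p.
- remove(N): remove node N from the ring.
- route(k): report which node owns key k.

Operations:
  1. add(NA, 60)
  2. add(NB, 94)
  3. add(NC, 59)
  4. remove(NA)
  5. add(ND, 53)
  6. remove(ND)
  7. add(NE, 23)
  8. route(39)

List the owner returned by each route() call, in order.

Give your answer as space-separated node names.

Op 1: add NA@60 -> ring=[60:NA]
Op 2: add NB@94 -> ring=[60:NA,94:NB]
Op 3: add NC@59 -> ring=[59:NC,60:NA,94:NB]
Op 4: remove NA -> ring=[59:NC,94:NB]
Op 5: add ND@53 -> ring=[53:ND,59:NC,94:NB]
Op 6: remove ND -> ring=[59:NC,94:NB]
Op 7: add NE@23 -> ring=[23:NE,59:NC,94:NB]
Op 8: route key 39: smallest pos >= 39 is 59 -> NC

Answer: NC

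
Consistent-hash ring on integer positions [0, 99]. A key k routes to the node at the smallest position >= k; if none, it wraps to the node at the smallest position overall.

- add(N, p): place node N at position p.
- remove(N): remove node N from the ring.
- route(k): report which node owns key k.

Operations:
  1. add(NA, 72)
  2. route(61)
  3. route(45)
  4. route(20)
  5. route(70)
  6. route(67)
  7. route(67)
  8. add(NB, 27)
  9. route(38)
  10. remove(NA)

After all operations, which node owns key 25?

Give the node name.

Answer: NB

Derivation:
Op 1: add NA@72 -> ring=[72:NA]
Op 2: route key 61: smallest pos >= 61 is 72 -> NA
Op 3: route key 45: smallest pos >= 45 is 72 -> NA
Op 4: route key 20: smallest pos >= 20 is 72 -> NA
Op 5: route key 70: smallest pos >= 70 is 72 -> NA
Op 6: route key 67: smallest pos >= 67 is 72 -> NA
Op 7: route key 67: smallest pos >= 67 is 72 -> NA
Op 8: add NB@27 -> ring=[27:NB,72:NA]
Op 9: route key 38: smallest pos >= 38 is 72 -> NA
Op 10: remove NA -> ring=[27:NB]
Final route key 25: smallest pos >= 25 is 27 -> NB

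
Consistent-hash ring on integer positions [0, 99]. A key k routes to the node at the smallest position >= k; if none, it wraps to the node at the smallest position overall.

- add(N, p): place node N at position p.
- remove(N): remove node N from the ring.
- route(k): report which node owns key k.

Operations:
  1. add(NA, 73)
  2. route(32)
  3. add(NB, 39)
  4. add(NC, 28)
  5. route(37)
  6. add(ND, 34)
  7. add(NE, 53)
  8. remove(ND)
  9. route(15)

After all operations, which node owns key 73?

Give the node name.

Op 1: add NA@73 -> ring=[73:NA]
Op 2: route key 32: smallest pos >= 32 is 73 -> NA
Op 3: add NB@39 -> ring=[39:NB,73:NA]
Op 4: add NC@28 -> ring=[28:NC,39:NB,73:NA]
Op 5: route key 37: smallest pos >= 37 is 39 -> NB
Op 6: add ND@34 -> ring=[28:NC,34:ND,39:NB,73:NA]
Op 7: add NE@53 -> ring=[28:NC,34:ND,39:NB,53:NE,73:NA]
Op 8: remove ND -> ring=[28:NC,39:NB,53:NE,73:NA]
Op 9: route key 15: smallest pos >= 15 is 28 -> NC
Final route key 73: smallest pos >= 73 is 73 -> NA

Answer: NA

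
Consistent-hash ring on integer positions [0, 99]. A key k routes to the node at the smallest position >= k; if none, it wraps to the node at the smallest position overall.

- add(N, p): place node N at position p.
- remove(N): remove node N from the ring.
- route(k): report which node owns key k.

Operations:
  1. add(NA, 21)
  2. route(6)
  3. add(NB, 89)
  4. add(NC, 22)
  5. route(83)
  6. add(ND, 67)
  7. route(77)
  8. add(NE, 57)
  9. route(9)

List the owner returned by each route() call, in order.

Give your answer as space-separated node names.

Answer: NA NB NB NA

Derivation:
Op 1: add NA@21 -> ring=[21:NA]
Op 2: route key 6: smallest pos >= 6 is 21 -> NA
Op 3: add NB@89 -> ring=[21:NA,89:NB]
Op 4: add NC@22 -> ring=[21:NA,22:NC,89:NB]
Op 5: route key 83: smallest pos >= 83 is 89 -> NB
Op 6: add ND@67 -> ring=[21:NA,22:NC,67:ND,89:NB]
Op 7: route key 77: smallest pos >= 77 is 89 -> NB
Op 8: add NE@57 -> ring=[21:NA,22:NC,57:NE,67:ND,89:NB]
Op 9: route key 9: smallest pos >= 9 is 21 -> NA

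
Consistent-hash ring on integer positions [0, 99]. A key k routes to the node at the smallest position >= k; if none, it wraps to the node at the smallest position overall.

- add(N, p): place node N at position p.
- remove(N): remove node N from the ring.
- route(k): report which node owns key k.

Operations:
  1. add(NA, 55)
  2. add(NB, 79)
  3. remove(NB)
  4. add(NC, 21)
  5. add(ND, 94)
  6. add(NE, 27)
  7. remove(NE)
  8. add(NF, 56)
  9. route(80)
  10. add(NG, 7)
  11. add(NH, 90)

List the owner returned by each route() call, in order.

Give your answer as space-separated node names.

Answer: ND

Derivation:
Op 1: add NA@55 -> ring=[55:NA]
Op 2: add NB@79 -> ring=[55:NA,79:NB]
Op 3: remove NB -> ring=[55:NA]
Op 4: add NC@21 -> ring=[21:NC,55:NA]
Op 5: add ND@94 -> ring=[21:NC,55:NA,94:ND]
Op 6: add NE@27 -> ring=[21:NC,27:NE,55:NA,94:ND]
Op 7: remove NE -> ring=[21:NC,55:NA,94:ND]
Op 8: add NF@56 -> ring=[21:NC,55:NA,56:NF,94:ND]
Op 9: route key 80: smallest pos >= 80 is 94 -> ND
Op 10: add NG@7 -> ring=[7:NG,21:NC,55:NA,56:NF,94:ND]
Op 11: add NH@90 -> ring=[7:NG,21:NC,55:NA,56:NF,90:NH,94:ND]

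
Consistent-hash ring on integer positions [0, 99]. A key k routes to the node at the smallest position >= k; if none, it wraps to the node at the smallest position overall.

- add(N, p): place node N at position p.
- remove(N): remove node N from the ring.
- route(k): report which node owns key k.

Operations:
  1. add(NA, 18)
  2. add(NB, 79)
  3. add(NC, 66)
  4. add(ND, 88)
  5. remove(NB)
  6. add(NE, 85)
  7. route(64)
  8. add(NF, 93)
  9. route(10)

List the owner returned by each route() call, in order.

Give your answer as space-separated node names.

Op 1: add NA@18 -> ring=[18:NA]
Op 2: add NB@79 -> ring=[18:NA,79:NB]
Op 3: add NC@66 -> ring=[18:NA,66:NC,79:NB]
Op 4: add ND@88 -> ring=[18:NA,66:NC,79:NB,88:ND]
Op 5: remove NB -> ring=[18:NA,66:NC,88:ND]
Op 6: add NE@85 -> ring=[18:NA,66:NC,85:NE,88:ND]
Op 7: route key 64: smallest pos >= 64 is 66 -> NC
Op 8: add NF@93 -> ring=[18:NA,66:NC,85:NE,88:ND,93:NF]
Op 9: route key 10: smallest pos >= 10 is 18 -> NA

Answer: NC NA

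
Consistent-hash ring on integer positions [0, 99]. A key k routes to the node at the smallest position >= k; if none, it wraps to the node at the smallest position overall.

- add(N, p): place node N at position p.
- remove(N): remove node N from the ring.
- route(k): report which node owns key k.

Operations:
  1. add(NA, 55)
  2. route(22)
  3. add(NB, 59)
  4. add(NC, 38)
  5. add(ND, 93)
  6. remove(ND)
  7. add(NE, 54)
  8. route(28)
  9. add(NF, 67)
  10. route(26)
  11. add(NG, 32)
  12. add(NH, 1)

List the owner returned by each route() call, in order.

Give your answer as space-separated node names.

Op 1: add NA@55 -> ring=[55:NA]
Op 2: route key 22: smallest pos >= 22 is 55 -> NA
Op 3: add NB@59 -> ring=[55:NA,59:NB]
Op 4: add NC@38 -> ring=[38:NC,55:NA,59:NB]
Op 5: add ND@93 -> ring=[38:NC,55:NA,59:NB,93:ND]
Op 6: remove ND -> ring=[38:NC,55:NA,59:NB]
Op 7: add NE@54 -> ring=[38:NC,54:NE,55:NA,59:NB]
Op 8: route key 28: smallest pos >= 28 is 38 -> NC
Op 9: add NF@67 -> ring=[38:NC,54:NE,55:NA,59:NB,67:NF]
Op 10: route key 26: smallest pos >= 26 is 38 -> NC
Op 11: add NG@32 -> ring=[32:NG,38:NC,54:NE,55:NA,59:NB,67:NF]
Op 12: add NH@1 -> ring=[1:NH,32:NG,38:NC,54:NE,55:NA,59:NB,67:NF]

Answer: NA NC NC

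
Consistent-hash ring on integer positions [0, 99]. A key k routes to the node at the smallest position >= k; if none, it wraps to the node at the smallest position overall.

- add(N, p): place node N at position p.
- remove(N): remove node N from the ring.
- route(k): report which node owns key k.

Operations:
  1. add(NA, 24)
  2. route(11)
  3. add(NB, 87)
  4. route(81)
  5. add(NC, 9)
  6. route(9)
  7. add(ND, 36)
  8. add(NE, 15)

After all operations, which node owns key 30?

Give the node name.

Op 1: add NA@24 -> ring=[24:NA]
Op 2: route key 11: smallest pos >= 11 is 24 -> NA
Op 3: add NB@87 -> ring=[24:NA,87:NB]
Op 4: route key 81: smallest pos >= 81 is 87 -> NB
Op 5: add NC@9 -> ring=[9:NC,24:NA,87:NB]
Op 6: route key 9: smallest pos >= 9 is 9 -> NC
Op 7: add ND@36 -> ring=[9:NC,24:NA,36:ND,87:NB]
Op 8: add NE@15 -> ring=[9:NC,15:NE,24:NA,36:ND,87:NB]
Final route key 30: smallest pos >= 30 is 36 -> ND

Answer: ND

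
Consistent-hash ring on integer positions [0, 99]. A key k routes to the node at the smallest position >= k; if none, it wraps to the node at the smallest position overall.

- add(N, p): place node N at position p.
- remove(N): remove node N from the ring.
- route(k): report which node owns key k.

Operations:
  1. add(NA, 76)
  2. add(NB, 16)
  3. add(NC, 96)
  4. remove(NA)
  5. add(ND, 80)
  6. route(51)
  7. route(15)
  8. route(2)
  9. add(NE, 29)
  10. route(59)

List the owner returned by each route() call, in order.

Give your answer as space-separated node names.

Answer: ND NB NB ND

Derivation:
Op 1: add NA@76 -> ring=[76:NA]
Op 2: add NB@16 -> ring=[16:NB,76:NA]
Op 3: add NC@96 -> ring=[16:NB,76:NA,96:NC]
Op 4: remove NA -> ring=[16:NB,96:NC]
Op 5: add ND@80 -> ring=[16:NB,80:ND,96:NC]
Op 6: route key 51: smallest pos >= 51 is 80 -> ND
Op 7: route key 15: smallest pos >= 15 is 16 -> NB
Op 8: route key 2: smallest pos >= 2 is 16 -> NB
Op 9: add NE@29 -> ring=[16:NB,29:NE,80:ND,96:NC]
Op 10: route key 59: smallest pos >= 59 is 80 -> ND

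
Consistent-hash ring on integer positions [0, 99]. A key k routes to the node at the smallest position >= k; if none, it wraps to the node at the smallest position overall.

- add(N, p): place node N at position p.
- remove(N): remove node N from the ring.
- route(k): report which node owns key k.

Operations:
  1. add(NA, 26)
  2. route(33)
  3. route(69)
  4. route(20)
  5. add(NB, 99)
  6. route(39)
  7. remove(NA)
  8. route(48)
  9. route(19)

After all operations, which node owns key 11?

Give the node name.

Answer: NB

Derivation:
Op 1: add NA@26 -> ring=[26:NA]
Op 2: route key 33: none >= 33, wrap to smallest pos 26 -> NA
Op 3: route key 69: none >= 69, wrap to smallest pos 26 -> NA
Op 4: route key 20: smallest pos >= 20 is 26 -> NA
Op 5: add NB@99 -> ring=[26:NA,99:NB]
Op 6: route key 39: smallest pos >= 39 is 99 -> NB
Op 7: remove NA -> ring=[99:NB]
Op 8: route key 48: smallest pos >= 48 is 99 -> NB
Op 9: route key 19: smallest pos >= 19 is 99 -> NB
Final route key 11: smallest pos >= 11 is 99 -> NB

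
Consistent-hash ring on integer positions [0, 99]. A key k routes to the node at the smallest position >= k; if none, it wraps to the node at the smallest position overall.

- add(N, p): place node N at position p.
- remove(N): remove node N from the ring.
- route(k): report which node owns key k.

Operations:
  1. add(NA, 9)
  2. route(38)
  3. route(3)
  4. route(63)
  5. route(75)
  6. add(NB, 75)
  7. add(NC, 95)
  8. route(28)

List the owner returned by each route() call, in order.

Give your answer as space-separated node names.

Op 1: add NA@9 -> ring=[9:NA]
Op 2: route key 38: none >= 38, wrap to smallest pos 9 -> NA
Op 3: route key 3: smallest pos >= 3 is 9 -> NA
Op 4: route key 63: none >= 63, wrap to smallest pos 9 -> NA
Op 5: route key 75: none >= 75, wrap to smallest pos 9 -> NA
Op 6: add NB@75 -> ring=[9:NA,75:NB]
Op 7: add NC@95 -> ring=[9:NA,75:NB,95:NC]
Op 8: route key 28: smallest pos >= 28 is 75 -> NB

Answer: NA NA NA NA NB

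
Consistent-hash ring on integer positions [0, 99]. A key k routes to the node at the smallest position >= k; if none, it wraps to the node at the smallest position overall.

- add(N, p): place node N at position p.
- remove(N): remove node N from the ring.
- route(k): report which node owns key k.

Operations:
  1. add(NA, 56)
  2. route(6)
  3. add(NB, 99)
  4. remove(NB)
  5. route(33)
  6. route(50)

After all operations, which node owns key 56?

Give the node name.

Answer: NA

Derivation:
Op 1: add NA@56 -> ring=[56:NA]
Op 2: route key 6: smallest pos >= 6 is 56 -> NA
Op 3: add NB@99 -> ring=[56:NA,99:NB]
Op 4: remove NB -> ring=[56:NA]
Op 5: route key 33: smallest pos >= 33 is 56 -> NA
Op 6: route key 50: smallest pos >= 50 is 56 -> NA
Final route key 56: smallest pos >= 56 is 56 -> NA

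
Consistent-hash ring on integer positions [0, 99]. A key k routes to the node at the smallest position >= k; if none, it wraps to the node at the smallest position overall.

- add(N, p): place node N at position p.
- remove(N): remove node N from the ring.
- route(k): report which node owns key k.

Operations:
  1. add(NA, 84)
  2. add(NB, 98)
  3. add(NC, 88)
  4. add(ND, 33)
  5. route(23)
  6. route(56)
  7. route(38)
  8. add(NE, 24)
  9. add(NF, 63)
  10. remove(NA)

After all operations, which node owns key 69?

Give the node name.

Answer: NC

Derivation:
Op 1: add NA@84 -> ring=[84:NA]
Op 2: add NB@98 -> ring=[84:NA,98:NB]
Op 3: add NC@88 -> ring=[84:NA,88:NC,98:NB]
Op 4: add ND@33 -> ring=[33:ND,84:NA,88:NC,98:NB]
Op 5: route key 23: smallest pos >= 23 is 33 -> ND
Op 6: route key 56: smallest pos >= 56 is 84 -> NA
Op 7: route key 38: smallest pos >= 38 is 84 -> NA
Op 8: add NE@24 -> ring=[24:NE,33:ND,84:NA,88:NC,98:NB]
Op 9: add NF@63 -> ring=[24:NE,33:ND,63:NF,84:NA,88:NC,98:NB]
Op 10: remove NA -> ring=[24:NE,33:ND,63:NF,88:NC,98:NB]
Final route key 69: smallest pos >= 69 is 88 -> NC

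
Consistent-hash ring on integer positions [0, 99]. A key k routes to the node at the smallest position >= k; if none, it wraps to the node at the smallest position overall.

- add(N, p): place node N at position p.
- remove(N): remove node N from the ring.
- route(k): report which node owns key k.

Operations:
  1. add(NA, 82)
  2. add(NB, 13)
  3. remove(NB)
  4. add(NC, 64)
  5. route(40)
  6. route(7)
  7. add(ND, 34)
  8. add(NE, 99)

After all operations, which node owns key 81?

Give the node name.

Op 1: add NA@82 -> ring=[82:NA]
Op 2: add NB@13 -> ring=[13:NB,82:NA]
Op 3: remove NB -> ring=[82:NA]
Op 4: add NC@64 -> ring=[64:NC,82:NA]
Op 5: route key 40: smallest pos >= 40 is 64 -> NC
Op 6: route key 7: smallest pos >= 7 is 64 -> NC
Op 7: add ND@34 -> ring=[34:ND,64:NC,82:NA]
Op 8: add NE@99 -> ring=[34:ND,64:NC,82:NA,99:NE]
Final route key 81: smallest pos >= 81 is 82 -> NA

Answer: NA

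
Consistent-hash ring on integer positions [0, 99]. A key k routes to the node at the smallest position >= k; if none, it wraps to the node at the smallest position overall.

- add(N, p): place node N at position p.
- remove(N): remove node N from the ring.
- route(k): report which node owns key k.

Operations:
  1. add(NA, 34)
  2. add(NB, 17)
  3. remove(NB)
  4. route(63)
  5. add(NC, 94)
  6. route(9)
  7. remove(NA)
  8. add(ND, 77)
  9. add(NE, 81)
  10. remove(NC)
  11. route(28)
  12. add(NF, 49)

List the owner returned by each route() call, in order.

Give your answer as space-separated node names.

Op 1: add NA@34 -> ring=[34:NA]
Op 2: add NB@17 -> ring=[17:NB,34:NA]
Op 3: remove NB -> ring=[34:NA]
Op 4: route key 63: none >= 63, wrap to smallest pos 34 -> NA
Op 5: add NC@94 -> ring=[34:NA,94:NC]
Op 6: route key 9: smallest pos >= 9 is 34 -> NA
Op 7: remove NA -> ring=[94:NC]
Op 8: add ND@77 -> ring=[77:ND,94:NC]
Op 9: add NE@81 -> ring=[77:ND,81:NE,94:NC]
Op 10: remove NC -> ring=[77:ND,81:NE]
Op 11: route key 28: smallest pos >= 28 is 77 -> ND
Op 12: add NF@49 -> ring=[49:NF,77:ND,81:NE]

Answer: NA NA ND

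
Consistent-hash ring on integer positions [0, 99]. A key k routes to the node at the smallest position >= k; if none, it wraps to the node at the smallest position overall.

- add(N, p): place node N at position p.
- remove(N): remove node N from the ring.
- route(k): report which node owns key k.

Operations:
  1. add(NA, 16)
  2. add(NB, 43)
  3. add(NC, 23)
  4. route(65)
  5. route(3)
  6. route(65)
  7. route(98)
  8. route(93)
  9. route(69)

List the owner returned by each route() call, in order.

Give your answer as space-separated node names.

Op 1: add NA@16 -> ring=[16:NA]
Op 2: add NB@43 -> ring=[16:NA,43:NB]
Op 3: add NC@23 -> ring=[16:NA,23:NC,43:NB]
Op 4: route key 65: none >= 65, wrap to smallest pos 16 -> NA
Op 5: route key 3: smallest pos >= 3 is 16 -> NA
Op 6: route key 65: none >= 65, wrap to smallest pos 16 -> NA
Op 7: route key 98: none >= 98, wrap to smallest pos 16 -> NA
Op 8: route key 93: none >= 93, wrap to smallest pos 16 -> NA
Op 9: route key 69: none >= 69, wrap to smallest pos 16 -> NA

Answer: NA NA NA NA NA NA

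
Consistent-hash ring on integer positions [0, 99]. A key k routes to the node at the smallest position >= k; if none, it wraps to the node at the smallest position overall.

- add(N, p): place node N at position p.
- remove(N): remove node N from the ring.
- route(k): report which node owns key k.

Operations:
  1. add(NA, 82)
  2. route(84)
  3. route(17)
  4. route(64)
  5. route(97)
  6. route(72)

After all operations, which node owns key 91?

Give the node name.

Answer: NA

Derivation:
Op 1: add NA@82 -> ring=[82:NA]
Op 2: route key 84: none >= 84, wrap to smallest pos 82 -> NA
Op 3: route key 17: smallest pos >= 17 is 82 -> NA
Op 4: route key 64: smallest pos >= 64 is 82 -> NA
Op 5: route key 97: none >= 97, wrap to smallest pos 82 -> NA
Op 6: route key 72: smallest pos >= 72 is 82 -> NA
Final route key 91: none >= 91, wrap to smallest pos 82 -> NA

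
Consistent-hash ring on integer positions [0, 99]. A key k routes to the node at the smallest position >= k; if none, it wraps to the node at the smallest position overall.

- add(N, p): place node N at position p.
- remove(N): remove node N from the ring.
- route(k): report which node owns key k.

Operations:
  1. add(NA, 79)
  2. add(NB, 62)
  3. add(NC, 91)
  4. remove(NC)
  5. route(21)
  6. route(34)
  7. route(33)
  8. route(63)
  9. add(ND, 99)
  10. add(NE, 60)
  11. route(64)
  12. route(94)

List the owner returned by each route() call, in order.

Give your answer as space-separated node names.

Op 1: add NA@79 -> ring=[79:NA]
Op 2: add NB@62 -> ring=[62:NB,79:NA]
Op 3: add NC@91 -> ring=[62:NB,79:NA,91:NC]
Op 4: remove NC -> ring=[62:NB,79:NA]
Op 5: route key 21: smallest pos >= 21 is 62 -> NB
Op 6: route key 34: smallest pos >= 34 is 62 -> NB
Op 7: route key 33: smallest pos >= 33 is 62 -> NB
Op 8: route key 63: smallest pos >= 63 is 79 -> NA
Op 9: add ND@99 -> ring=[62:NB,79:NA,99:ND]
Op 10: add NE@60 -> ring=[60:NE,62:NB,79:NA,99:ND]
Op 11: route key 64: smallest pos >= 64 is 79 -> NA
Op 12: route key 94: smallest pos >= 94 is 99 -> ND

Answer: NB NB NB NA NA ND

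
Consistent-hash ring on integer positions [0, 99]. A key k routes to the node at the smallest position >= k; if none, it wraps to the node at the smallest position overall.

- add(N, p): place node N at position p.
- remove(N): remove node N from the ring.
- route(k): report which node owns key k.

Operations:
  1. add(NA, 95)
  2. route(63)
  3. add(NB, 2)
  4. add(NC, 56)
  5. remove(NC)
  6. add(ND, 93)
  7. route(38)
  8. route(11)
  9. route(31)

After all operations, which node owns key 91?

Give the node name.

Op 1: add NA@95 -> ring=[95:NA]
Op 2: route key 63: smallest pos >= 63 is 95 -> NA
Op 3: add NB@2 -> ring=[2:NB,95:NA]
Op 4: add NC@56 -> ring=[2:NB,56:NC,95:NA]
Op 5: remove NC -> ring=[2:NB,95:NA]
Op 6: add ND@93 -> ring=[2:NB,93:ND,95:NA]
Op 7: route key 38: smallest pos >= 38 is 93 -> ND
Op 8: route key 11: smallest pos >= 11 is 93 -> ND
Op 9: route key 31: smallest pos >= 31 is 93 -> ND
Final route key 91: smallest pos >= 91 is 93 -> ND

Answer: ND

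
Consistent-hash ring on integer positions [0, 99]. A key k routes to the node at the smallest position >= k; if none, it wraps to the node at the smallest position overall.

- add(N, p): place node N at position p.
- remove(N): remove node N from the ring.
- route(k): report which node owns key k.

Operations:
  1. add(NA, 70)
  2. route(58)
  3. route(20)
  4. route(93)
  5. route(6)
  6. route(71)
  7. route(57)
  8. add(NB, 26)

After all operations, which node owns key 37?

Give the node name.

Op 1: add NA@70 -> ring=[70:NA]
Op 2: route key 58: smallest pos >= 58 is 70 -> NA
Op 3: route key 20: smallest pos >= 20 is 70 -> NA
Op 4: route key 93: none >= 93, wrap to smallest pos 70 -> NA
Op 5: route key 6: smallest pos >= 6 is 70 -> NA
Op 6: route key 71: none >= 71, wrap to smallest pos 70 -> NA
Op 7: route key 57: smallest pos >= 57 is 70 -> NA
Op 8: add NB@26 -> ring=[26:NB,70:NA]
Final route key 37: smallest pos >= 37 is 70 -> NA

Answer: NA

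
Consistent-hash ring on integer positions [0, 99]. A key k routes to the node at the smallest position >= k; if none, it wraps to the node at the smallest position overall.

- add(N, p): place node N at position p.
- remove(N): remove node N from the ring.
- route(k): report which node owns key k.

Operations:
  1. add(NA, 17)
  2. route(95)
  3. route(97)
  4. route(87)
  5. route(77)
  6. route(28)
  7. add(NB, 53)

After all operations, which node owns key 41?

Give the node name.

Op 1: add NA@17 -> ring=[17:NA]
Op 2: route key 95: none >= 95, wrap to smallest pos 17 -> NA
Op 3: route key 97: none >= 97, wrap to smallest pos 17 -> NA
Op 4: route key 87: none >= 87, wrap to smallest pos 17 -> NA
Op 5: route key 77: none >= 77, wrap to smallest pos 17 -> NA
Op 6: route key 28: none >= 28, wrap to smallest pos 17 -> NA
Op 7: add NB@53 -> ring=[17:NA,53:NB]
Final route key 41: smallest pos >= 41 is 53 -> NB

Answer: NB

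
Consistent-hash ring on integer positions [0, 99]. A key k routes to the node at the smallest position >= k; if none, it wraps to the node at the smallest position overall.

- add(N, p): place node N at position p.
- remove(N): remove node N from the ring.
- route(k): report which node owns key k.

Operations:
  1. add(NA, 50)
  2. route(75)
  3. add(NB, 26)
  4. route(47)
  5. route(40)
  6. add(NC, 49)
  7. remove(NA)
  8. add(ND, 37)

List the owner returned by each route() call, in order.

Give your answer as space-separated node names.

Op 1: add NA@50 -> ring=[50:NA]
Op 2: route key 75: none >= 75, wrap to smallest pos 50 -> NA
Op 3: add NB@26 -> ring=[26:NB,50:NA]
Op 4: route key 47: smallest pos >= 47 is 50 -> NA
Op 5: route key 40: smallest pos >= 40 is 50 -> NA
Op 6: add NC@49 -> ring=[26:NB,49:NC,50:NA]
Op 7: remove NA -> ring=[26:NB,49:NC]
Op 8: add ND@37 -> ring=[26:NB,37:ND,49:NC]

Answer: NA NA NA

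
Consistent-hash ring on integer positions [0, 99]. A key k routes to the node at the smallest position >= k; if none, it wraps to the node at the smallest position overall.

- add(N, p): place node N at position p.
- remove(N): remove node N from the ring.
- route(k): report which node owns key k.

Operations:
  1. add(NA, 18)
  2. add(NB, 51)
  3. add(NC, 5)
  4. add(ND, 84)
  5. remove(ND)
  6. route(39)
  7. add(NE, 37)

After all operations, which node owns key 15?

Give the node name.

Answer: NA

Derivation:
Op 1: add NA@18 -> ring=[18:NA]
Op 2: add NB@51 -> ring=[18:NA,51:NB]
Op 3: add NC@5 -> ring=[5:NC,18:NA,51:NB]
Op 4: add ND@84 -> ring=[5:NC,18:NA,51:NB,84:ND]
Op 5: remove ND -> ring=[5:NC,18:NA,51:NB]
Op 6: route key 39: smallest pos >= 39 is 51 -> NB
Op 7: add NE@37 -> ring=[5:NC,18:NA,37:NE,51:NB]
Final route key 15: smallest pos >= 15 is 18 -> NA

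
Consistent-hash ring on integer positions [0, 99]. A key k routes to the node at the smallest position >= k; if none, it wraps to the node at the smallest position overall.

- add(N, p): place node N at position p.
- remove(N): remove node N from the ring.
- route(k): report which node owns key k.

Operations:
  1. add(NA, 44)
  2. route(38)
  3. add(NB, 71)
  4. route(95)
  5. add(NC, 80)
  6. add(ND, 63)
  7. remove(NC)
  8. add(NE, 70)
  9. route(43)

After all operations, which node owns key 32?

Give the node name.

Op 1: add NA@44 -> ring=[44:NA]
Op 2: route key 38: smallest pos >= 38 is 44 -> NA
Op 3: add NB@71 -> ring=[44:NA,71:NB]
Op 4: route key 95: none >= 95, wrap to smallest pos 44 -> NA
Op 5: add NC@80 -> ring=[44:NA,71:NB,80:NC]
Op 6: add ND@63 -> ring=[44:NA,63:ND,71:NB,80:NC]
Op 7: remove NC -> ring=[44:NA,63:ND,71:NB]
Op 8: add NE@70 -> ring=[44:NA,63:ND,70:NE,71:NB]
Op 9: route key 43: smallest pos >= 43 is 44 -> NA
Final route key 32: smallest pos >= 32 is 44 -> NA

Answer: NA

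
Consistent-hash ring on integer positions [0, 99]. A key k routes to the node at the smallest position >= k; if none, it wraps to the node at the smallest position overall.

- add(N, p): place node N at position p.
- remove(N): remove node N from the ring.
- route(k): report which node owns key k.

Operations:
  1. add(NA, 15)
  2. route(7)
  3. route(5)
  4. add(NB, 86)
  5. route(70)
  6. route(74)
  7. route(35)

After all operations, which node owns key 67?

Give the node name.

Op 1: add NA@15 -> ring=[15:NA]
Op 2: route key 7: smallest pos >= 7 is 15 -> NA
Op 3: route key 5: smallest pos >= 5 is 15 -> NA
Op 4: add NB@86 -> ring=[15:NA,86:NB]
Op 5: route key 70: smallest pos >= 70 is 86 -> NB
Op 6: route key 74: smallest pos >= 74 is 86 -> NB
Op 7: route key 35: smallest pos >= 35 is 86 -> NB
Final route key 67: smallest pos >= 67 is 86 -> NB

Answer: NB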